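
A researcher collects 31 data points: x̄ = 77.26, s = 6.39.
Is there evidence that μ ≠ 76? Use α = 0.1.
One-sample t-test:
H₀: μ = 76
H₁: μ ≠ 76
df = n - 1 = 30
t = (x̄ - μ₀) / (s/√n) = (77.26 - 76) / (6.39/√31) = 1.098
p-value = 0.2810

Since p-value > α = 0.1, we fail to reject H₀.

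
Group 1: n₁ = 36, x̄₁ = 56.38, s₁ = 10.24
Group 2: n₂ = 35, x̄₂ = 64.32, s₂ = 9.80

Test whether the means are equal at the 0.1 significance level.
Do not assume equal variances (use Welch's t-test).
Welch's two-sample t-test:
H₀: μ₁ = μ₂
H₁: μ₁ ≠ μ₂
s₁²/n₁ = 10.24²/36 = 2.9127,  s₂²/n₂ = 9.80²/35 = 2.7440
SE = √(s₁²/n₁ + s₂²/n₂) = √(2.9127 + 2.7440) = 2.3784
df (Welch-Satterthwaite) = (s₁²/n₁ + s₂²/n₂)² / [(s₁²/n₁)²/(n₁-1) + (s₂²/n₂)²/(n₂-1)] ≈ 68.98
t = (x̄₁ - x̄₂) / SE = (56.38 - 64.32) / 2.3784 = -7.94 / 2.3784 = -3.338
p-value = 0.0014

Since p-value < α = 0.1, we reject H₀.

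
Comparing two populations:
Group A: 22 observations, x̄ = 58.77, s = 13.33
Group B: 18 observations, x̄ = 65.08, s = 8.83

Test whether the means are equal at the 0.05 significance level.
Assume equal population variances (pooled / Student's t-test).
Student's two-sample t-test (equal variances):
H₀: μ₁ = μ₂
H₁: μ₁ ≠ μ₂
df = n₁ + n₂ - 2 = 38
Pooled variance s_p² = [(n₁-1)s₁² + (n₂-1)s₂²] / (n₁ + n₂ - 2) = [(21)(13.33²) + (17)(8.83²)] / 38 = 133.0773
SE = √(s_p²(1/n₁ + 1/n₂)) = √(133.0773 × (1/22 + 1/18)) = 3.6664
t = (x̄₁ - x̄₂) / SE = (58.77 - 65.08) / 3.6664 = -6.31 / 3.6664 = -1.721
p-value = 0.0934

Since p-value > α = 0.05, we fail to reject H₀.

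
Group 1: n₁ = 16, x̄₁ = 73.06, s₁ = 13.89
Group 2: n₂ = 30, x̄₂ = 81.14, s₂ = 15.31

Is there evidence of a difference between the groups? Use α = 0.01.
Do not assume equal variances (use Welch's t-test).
Welch's two-sample t-test:
H₀: μ₁ = μ₂
H₁: μ₁ ≠ μ₂
s₁²/n₁ = 13.89²/16 = 12.0583,  s₂²/n₂ = 15.31²/30 = 7.8132
SE = √(s₁²/n₁ + s₂²/n₂) = √(12.0583 + 7.8132) = 4.4577
df (Welch-Satterthwaite) = (s₁²/n₁ + s₂²/n₂)² / [(s₁²/n₁)²/(n₁-1) + (s₂²/n₂)²/(n₂-1)] ≈ 33.47
t = (x̄₁ - x̄₂) / SE = (73.06 - 81.14) / 4.4577 = -8.08 / 4.4577 = -1.813
p-value = 0.0789

Since p-value > α = 0.01, we fail to reject H₀.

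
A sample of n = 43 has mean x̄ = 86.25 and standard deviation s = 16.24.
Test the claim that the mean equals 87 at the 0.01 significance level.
One-sample t-test:
H₀: μ = 87
H₁: μ ≠ 87
df = n - 1 = 42
t = (x̄ - μ₀) / (s/√n) = (86.25 - 87) / (16.24/√43) = -0.303
p-value = 0.7635

Since p-value > α = 0.01, we fail to reject H₀.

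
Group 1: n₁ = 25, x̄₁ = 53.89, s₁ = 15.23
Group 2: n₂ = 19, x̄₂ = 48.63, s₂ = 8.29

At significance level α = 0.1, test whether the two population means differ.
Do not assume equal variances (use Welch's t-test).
Welch's two-sample t-test:
H₀: μ₁ = μ₂
H₁: μ₁ ≠ μ₂
s₁²/n₁ = 15.23²/25 = 9.2781,  s₂²/n₂ = 8.29²/19 = 3.6171
SE = √(s₁²/n₁ + s₂²/n₂) = √(9.2781 + 3.6171) = 3.5910
df (Welch-Satterthwaite) = (s₁²/n₁ + s₂²/n₂)² / [(s₁²/n₁)²/(n₁-1) + (s₂²/n₂)²/(n₂-1)] ≈ 38.55
t = (x̄₁ - x̄₂) / SE = (53.89 - 48.63) / 3.5910 = 5.26 / 3.5910 = 1.465
p-value = 0.1511

Since p-value > α = 0.1, we fail to reject H₀.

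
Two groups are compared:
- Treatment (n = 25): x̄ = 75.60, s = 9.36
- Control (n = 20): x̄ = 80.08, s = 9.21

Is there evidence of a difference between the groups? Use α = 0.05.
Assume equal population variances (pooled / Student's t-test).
Student's two-sample t-test (equal variances):
H₀: μ₁ = μ₂
H₁: μ₁ ≠ μ₂
df = n₁ + n₂ - 2 = 43
Pooled variance s_p² = [(n₁-1)s₁² + (n₂-1)s₂²] / (n₁ + n₂ - 2) = [(24)(9.36²) + (19)(9.21²)] / 43 = 86.3788
SE = √(s_p²(1/n₁ + 1/n₂)) = √(86.3788 × (1/25 + 1/20)) = 2.7882
t = (x̄₁ - x̄₂) / SE = (75.60 - 80.08) / 2.7882 = -4.48 / 2.7882 = -1.607
p-value = 0.1154

Since p-value > α = 0.05, we fail to reject H₀.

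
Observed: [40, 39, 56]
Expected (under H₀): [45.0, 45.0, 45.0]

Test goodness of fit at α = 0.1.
Chi-square goodness of fit test:
H₀: observed counts match expected distribution
H₁: observed counts differ from expected distribution
df = k - 1 = 2
χ² = Σ(O - E)²/E
   = (40 - 45.0)²/45.0 + (39 - 45.0)²/45.0 + (56 - 45.0)²/45.0
   = 0.556 + 0.800 + 2.689
   = 4.04
p-value = 0.1324

Since p-value > α = 0.1, we fail to reject H₀.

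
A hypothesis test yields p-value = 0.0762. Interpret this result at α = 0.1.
Since p = 0.0762 < α = 0.1, reject H₀.
There is sufficient evidence to reject the null hypothesis; the result is statistically significant at the 0.1 level.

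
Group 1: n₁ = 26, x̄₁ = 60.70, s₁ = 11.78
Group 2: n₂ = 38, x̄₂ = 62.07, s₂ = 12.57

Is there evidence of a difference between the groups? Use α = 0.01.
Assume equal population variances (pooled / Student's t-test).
Student's two-sample t-test (equal variances):
H₀: μ₁ = μ₂
H₁: μ₁ ≠ μ₂
df = n₁ + n₂ - 2 = 62
Pooled variance s_p² = [(n₁-1)s₁² + (n₂-1)s₂²] / (n₁ + n₂ - 2) = [(25)(11.78²) + (37)(12.57²)] / 62 = 150.2482
SE = √(s_p²(1/n₁ + 1/n₂)) = √(150.2482 × (1/26 + 1/38)) = 3.1197
t = (x̄₁ - x̄₂) / SE = (60.70 - 62.07) / 3.1197 = -1.37 / 3.1197 = -0.439
p-value = 0.6621

Since p-value > α = 0.01, we fail to reject H₀.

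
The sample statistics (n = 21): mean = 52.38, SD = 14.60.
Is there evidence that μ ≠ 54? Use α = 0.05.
One-sample t-test:
H₀: μ = 54
H₁: μ ≠ 54
df = n - 1 = 20
t = (x̄ - μ₀) / (s/√n) = (52.38 - 54) / (14.60/√21) = -0.508
p-value = 0.6167

Since p-value > α = 0.05, we fail to reject H₀.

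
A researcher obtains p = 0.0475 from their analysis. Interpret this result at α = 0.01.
Since p = 0.0475 > α = 0.01, fail to reject H₀.
There is insufficient evidence to reject the null hypothesis; the result is not statistically significant at the 0.01 level.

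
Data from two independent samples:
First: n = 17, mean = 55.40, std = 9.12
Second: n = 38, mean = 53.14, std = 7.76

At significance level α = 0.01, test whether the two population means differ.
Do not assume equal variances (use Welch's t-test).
Welch's two-sample t-test:
H₀: μ₁ = μ₂
H₁: μ₁ ≠ μ₂
s₁²/n₁ = 9.12²/17 = 4.8926,  s₂²/n₂ = 7.76²/38 = 1.5847
SE = √(s₁²/n₁ + s₂²/n₂) = √(4.8926 + 1.5847) = 2.5451
df (Welch-Satterthwaite) = (s₁²/n₁ + s₂²/n₂)² / [(s₁²/n₁)²/(n₁-1) + (s₂²/n₂)²/(n₂-1)] ≈ 26.83
t = (x̄₁ - x̄₂) / SE = (55.40 - 53.14) / 2.5451 = 2.26 / 2.5451 = 0.888
p-value = 0.3824

Since p-value > α = 0.01, we fail to reject H₀.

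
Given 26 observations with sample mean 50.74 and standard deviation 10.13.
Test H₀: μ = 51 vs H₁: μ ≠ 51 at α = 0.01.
One-sample t-test:
H₀: μ = 51
H₁: μ ≠ 51
df = n - 1 = 25
t = (x̄ - μ₀) / (s/√n) = (50.74 - 51) / (10.13/√26) = -0.131
p-value = 0.8969

Since p-value > α = 0.01, we fail to reject H₀.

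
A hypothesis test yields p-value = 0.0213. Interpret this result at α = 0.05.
Since p = 0.0213 < α = 0.05, reject H₀.
There is sufficient evidence to reject the null hypothesis; the result is statistically significant at the 0.05 level.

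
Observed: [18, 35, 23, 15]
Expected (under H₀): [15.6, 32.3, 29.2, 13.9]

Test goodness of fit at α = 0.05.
Chi-square goodness of fit test:
H₀: observed counts match expected distribution
H₁: observed counts differ from expected distribution
df = k - 1 = 3
χ² = Σ(O - E)²/E
   = (18 - 15.6)²/15.6 + (35 - 32.3)²/32.3 + (23 - 29.2)²/29.2 + (15 - 13.9)²/13.9
   = 0.369 + 0.226 + 1.316 + 0.087
   = 2.00
p-value = 0.5727

Since p-value > α = 0.05, we fail to reject H₀.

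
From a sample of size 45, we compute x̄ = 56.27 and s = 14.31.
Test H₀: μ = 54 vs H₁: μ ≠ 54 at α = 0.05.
One-sample t-test:
H₀: μ = 54
H₁: μ ≠ 54
df = n - 1 = 44
t = (x̄ - μ₀) / (s/√n) = (56.27 - 54) / (14.31/√45) = 1.064
p-value = 0.2931

Since p-value > α = 0.05, we fail to reject H₀.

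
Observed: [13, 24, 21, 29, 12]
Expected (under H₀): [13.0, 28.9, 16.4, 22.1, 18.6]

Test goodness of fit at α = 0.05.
Chi-square goodness of fit test:
H₀: observed counts match expected distribution
H₁: observed counts differ from expected distribution
df = k - 1 = 4
χ² = Σ(O - E)²/E
   = (13 - 13.0)²/13.0 + (24 - 28.9)²/28.9 + (21 - 16.4)²/16.4 + (29 - 22.1)²/22.1 + (12 - 18.6)²/18.6
   = 0.000 + 0.831 + 1.290 + 2.154 + 2.342
   = 6.62
p-value = 0.1575

Since p-value > α = 0.05, we fail to reject H₀.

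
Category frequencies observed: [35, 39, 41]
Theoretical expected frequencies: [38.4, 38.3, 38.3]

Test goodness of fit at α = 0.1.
Chi-square goodness of fit test:
H₀: observed counts match expected distribution
H₁: observed counts differ from expected distribution
df = k - 1 = 2
χ² = Σ(O - E)²/E
   = (35 - 38.4)²/38.4 + (39 - 38.3)²/38.3 + (41 - 38.3)²/38.3
   = 0.301 + 0.013 + 0.190
   = 0.50
p-value = 0.7772

Since p-value > α = 0.1, we fail to reject H₀.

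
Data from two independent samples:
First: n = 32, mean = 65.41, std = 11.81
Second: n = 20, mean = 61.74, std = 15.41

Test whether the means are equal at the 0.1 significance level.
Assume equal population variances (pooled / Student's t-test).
Student's two-sample t-test (equal variances):
H₀: μ₁ = μ₂
H₁: μ₁ ≠ μ₂
df = n₁ + n₂ - 2 = 50
Pooled variance s_p² = [(n₁-1)s₁² + (n₂-1)s₂²] / (n₁ + n₂ - 2) = [(31)(11.81²) + (19)(15.41²)] / 50 = 176.7131
SE = √(s_p²(1/n₁ + 1/n₂)) = √(176.7131 × (1/32 + 1/20)) = 3.7892
t = (x̄₁ - x̄₂) / SE = (65.41 - 61.74) / 3.7892 = 3.67 / 3.7892 = 0.969
p-value = 0.3374

Since p-value > α = 0.1, we fail to reject H₀.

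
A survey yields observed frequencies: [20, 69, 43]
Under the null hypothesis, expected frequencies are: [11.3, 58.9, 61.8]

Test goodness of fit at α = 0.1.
Chi-square goodness of fit test:
H₀: observed counts match expected distribution
H₁: observed counts differ from expected distribution
df = k - 1 = 2
χ² = Σ(O - E)²/E
   = (20 - 11.3)²/11.3 + (69 - 58.9)²/58.9 + (43 - 61.8)²/61.8
   = 6.698 + 1.732 + 5.719
   = 14.15
p-value = 0.0008

Since p-value < α = 0.1, we reject H₀.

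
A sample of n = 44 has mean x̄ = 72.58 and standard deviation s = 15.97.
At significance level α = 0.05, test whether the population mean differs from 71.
One-sample t-test:
H₀: μ = 71
H₁: μ ≠ 71
df = n - 1 = 43
t = (x̄ - μ₀) / (s/√n) = (72.58 - 71) / (15.97/√44) = 0.656
p-value = 0.5152

Since p-value > α = 0.05, we fail to reject H₀.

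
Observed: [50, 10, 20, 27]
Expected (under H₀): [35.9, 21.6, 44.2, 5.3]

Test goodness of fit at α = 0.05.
Chi-square goodness of fit test:
H₀: observed counts match expected distribution
H₁: observed counts differ from expected distribution
df = k - 1 = 3
χ² = Σ(O - E)²/E
   = (50 - 35.9)²/35.9 + (10 - 21.6)²/21.6 + (20 - 44.2)²/44.2 + (27 - 5.3)²/5.3
   = 5.538 + 6.230 + 13.250 + 88.847
   = 113.86
p-value < 0.0001

Since p-value < α = 0.05, we reject H₀.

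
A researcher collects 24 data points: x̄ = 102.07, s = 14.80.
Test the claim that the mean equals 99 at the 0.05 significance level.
One-sample t-test:
H₀: μ = 99
H₁: μ ≠ 99
df = n - 1 = 23
t = (x̄ - μ₀) / (s/√n) = (102.07 - 99) / (14.80/√24) = 1.016
p-value = 0.3201

Since p-value > α = 0.05, we fail to reject H₀.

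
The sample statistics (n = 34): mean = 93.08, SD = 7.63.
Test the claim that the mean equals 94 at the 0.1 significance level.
One-sample t-test:
H₀: μ = 94
H₁: μ ≠ 94
df = n - 1 = 33
t = (x̄ - μ₀) / (s/√n) = (93.08 - 94) / (7.63/√34) = -0.703
p-value = 0.4869

Since p-value > α = 0.1, we fail to reject H₀.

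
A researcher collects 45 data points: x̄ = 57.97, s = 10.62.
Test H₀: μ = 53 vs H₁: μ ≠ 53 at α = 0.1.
One-sample t-test:
H₀: μ = 53
H₁: μ ≠ 53
df = n - 1 = 44
t = (x̄ - μ₀) / (s/√n) = (57.97 - 53) / (10.62/√45) = 3.139
p-value = 0.0030

Since p-value < α = 0.1, we reject H₀.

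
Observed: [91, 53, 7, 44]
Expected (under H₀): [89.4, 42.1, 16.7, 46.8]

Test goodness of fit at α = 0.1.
Chi-square goodness of fit test:
H₀: observed counts match expected distribution
H₁: observed counts differ from expected distribution
df = k - 1 = 3
χ² = Σ(O - E)²/E
   = (91 - 89.4)²/89.4 + (53 - 42.1)²/42.1 + (7 - 16.7)²/16.7 + (44 - 46.8)²/46.8
   = 0.029 + 2.822 + 5.634 + 0.168
   = 8.65
p-value = 0.0343

Since p-value < α = 0.1, we reject H₀.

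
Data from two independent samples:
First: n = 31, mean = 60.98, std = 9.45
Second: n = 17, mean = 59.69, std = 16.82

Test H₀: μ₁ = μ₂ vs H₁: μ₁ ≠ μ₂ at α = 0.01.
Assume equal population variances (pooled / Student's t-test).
Student's two-sample t-test (equal variances):
H₀: μ₁ = μ₂
H₁: μ₁ ≠ μ₂
df = n₁ + n₂ - 2 = 46
Pooled variance s_p² = [(n₁-1)s₁² + (n₂-1)s₂²] / (n₁ + n₂ - 2) = [(30)(9.45²) + (16)(16.82²)] / 46 = 156.6451
SE = √(s_p²(1/n₁ + 1/n₂)) = √(156.6451 × (1/31 + 1/17)) = 3.7772
t = (x̄₁ - x̄₂) / SE = (60.98 - 59.69) / 3.7772 = 1.29 / 3.7772 = 0.342
p-value = 0.7343

Since p-value > α = 0.01, we fail to reject H₀.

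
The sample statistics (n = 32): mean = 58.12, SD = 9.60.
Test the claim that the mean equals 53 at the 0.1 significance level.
One-sample t-test:
H₀: μ = 53
H₁: μ ≠ 53
df = n - 1 = 31
t = (x̄ - μ₀) / (s/√n) = (58.12 - 53) / (9.60/√32) = 3.017
p-value = 0.0051

Since p-value < α = 0.1, we reject H₀.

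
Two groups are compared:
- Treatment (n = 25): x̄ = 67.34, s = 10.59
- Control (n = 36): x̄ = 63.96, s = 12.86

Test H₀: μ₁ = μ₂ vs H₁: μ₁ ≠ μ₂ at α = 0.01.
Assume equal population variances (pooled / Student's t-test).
Student's two-sample t-test (equal variances):
H₀: μ₁ = μ₂
H₁: μ₁ ≠ μ₂
df = n₁ + n₂ - 2 = 59
Pooled variance s_p² = [(n₁-1)s₁² + (n₂-1)s₂²] / (n₁ + n₂ - 2) = [(24)(10.59²) + (35)(12.86²)] / 59 = 143.7261
SE = √(s_p²(1/n₁ + 1/n₂)) = √(143.7261 × (1/25 + 1/36)) = 3.1211
t = (x̄₁ - x̄₂) / SE = (67.34 - 63.96) / 3.1211 = 3.38 / 3.1211 = 1.083
p-value = 0.2832

Since p-value > α = 0.01, we fail to reject H₀.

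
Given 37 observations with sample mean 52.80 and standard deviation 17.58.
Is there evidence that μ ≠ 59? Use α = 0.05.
One-sample t-test:
H₀: μ = 59
H₁: μ ≠ 59
df = n - 1 = 36
t = (x̄ - μ₀) / (s/√n) = (52.80 - 59) / (17.58/√37) = -2.145
p-value = 0.0388

Since p-value < α = 0.05, we reject H₀.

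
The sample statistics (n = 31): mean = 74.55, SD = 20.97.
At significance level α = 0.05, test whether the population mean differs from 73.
One-sample t-test:
H₀: μ = 73
H₁: μ ≠ 73
df = n - 1 = 30
t = (x̄ - μ₀) / (s/√n) = (74.55 - 73) / (20.97/√31) = 0.412
p-value = 0.6836

Since p-value > α = 0.05, we fail to reject H₀.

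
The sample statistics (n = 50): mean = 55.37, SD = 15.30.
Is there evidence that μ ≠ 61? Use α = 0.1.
One-sample t-test:
H₀: μ = 61
H₁: μ ≠ 61
df = n - 1 = 49
t = (x̄ - μ₀) / (s/√n) = (55.37 - 61) / (15.30/√50) = -2.602
p-value = 0.0122

Since p-value < α = 0.1, we reject H₀.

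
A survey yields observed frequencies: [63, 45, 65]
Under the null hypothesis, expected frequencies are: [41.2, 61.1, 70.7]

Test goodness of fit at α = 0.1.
Chi-square goodness of fit test:
H₀: observed counts match expected distribution
H₁: observed counts differ from expected distribution
df = k - 1 = 2
χ² = Σ(O - E)²/E
   = (63 - 41.2)²/41.2 + (45 - 61.1)²/61.1 + (65 - 70.7)²/70.7
   = 11.535 + 4.242 + 0.460
   = 16.24
p-value = 0.0003

Since p-value < α = 0.1, we reject H₀.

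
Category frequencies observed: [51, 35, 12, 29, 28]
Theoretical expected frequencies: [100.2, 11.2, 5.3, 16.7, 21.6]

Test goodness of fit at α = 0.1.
Chi-square goodness of fit test:
H₀: observed counts match expected distribution
H₁: observed counts differ from expected distribution
df = k - 1 = 4
χ² = Σ(O - E)²/E
   = (51 - 100.2)²/100.2 + (35 - 11.2)²/11.2 + (12 - 5.3)²/5.3 + (29 - 16.7)²/16.7 + (28 - 21.6)²/21.6
   = 24.158 + 50.575 + 8.470 + 9.059 + 1.896
   = 94.16
p-value < 0.0001

Since p-value < α = 0.1, we reject H₀.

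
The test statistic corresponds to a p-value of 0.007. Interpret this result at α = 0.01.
Since p = 0.007 < α = 0.01, reject H₀.
There is sufficient evidence to reject the null hypothesis; the result is statistically significant at the 0.01 level.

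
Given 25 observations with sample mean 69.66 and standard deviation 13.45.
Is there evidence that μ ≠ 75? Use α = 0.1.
One-sample t-test:
H₀: μ = 75
H₁: μ ≠ 75
df = n - 1 = 24
t = (x̄ - μ₀) / (s/√n) = (69.66 - 75) / (13.45/√25) = -1.985
p-value = 0.0587

Since p-value < α = 0.1, we reject H₀.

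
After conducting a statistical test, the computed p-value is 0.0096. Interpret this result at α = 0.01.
Since p = 0.0096 < α = 0.01, reject H₀.
There is sufficient evidence to reject the null hypothesis; the result is statistically significant at the 0.01 level.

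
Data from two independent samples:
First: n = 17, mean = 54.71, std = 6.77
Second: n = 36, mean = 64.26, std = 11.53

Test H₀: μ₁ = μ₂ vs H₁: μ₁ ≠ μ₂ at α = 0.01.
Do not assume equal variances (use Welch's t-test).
Welch's two-sample t-test:
H₀: μ₁ = μ₂
H₁: μ₁ ≠ μ₂
s₁²/n₁ = 6.77²/17 = 2.6961,  s₂²/n₂ = 11.53²/36 = 3.6928
SE = √(s₁²/n₁ + s₂²/n₂) = √(2.6961 + 3.6928) = 2.5276
df (Welch-Satterthwaite) = (s₁²/n₁ + s₂²/n₂)² / [(s₁²/n₁)²/(n₁-1) + (s₂²/n₂)²/(n₂-1)] ≈ 48.37
t = (x̄₁ - x̄₂) / SE = (54.71 - 64.26) / 2.5276 = -9.55 / 2.5276 = -3.778
p-value = 0.0004

Since p-value < α = 0.01, we reject H₀.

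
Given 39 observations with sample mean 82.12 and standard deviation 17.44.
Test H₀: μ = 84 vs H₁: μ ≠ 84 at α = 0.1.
One-sample t-test:
H₀: μ = 84
H₁: μ ≠ 84
df = n - 1 = 38
t = (x̄ - μ₀) / (s/√n) = (82.12 - 84) / (17.44/√39) = -0.673
p-value = 0.5049

Since p-value > α = 0.1, we fail to reject H₀.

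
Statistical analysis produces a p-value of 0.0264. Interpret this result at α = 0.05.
Since p = 0.0264 < α = 0.05, reject H₀.
There is sufficient evidence to reject the null hypothesis; the result is statistically significant at the 0.05 level.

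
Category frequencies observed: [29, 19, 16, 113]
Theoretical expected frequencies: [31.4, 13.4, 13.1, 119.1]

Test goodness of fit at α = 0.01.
Chi-square goodness of fit test:
H₀: observed counts match expected distribution
H₁: observed counts differ from expected distribution
df = k - 1 = 3
χ² = Σ(O - E)²/E
   = (29 - 31.4)²/31.4 + (19 - 13.4)²/13.4 + (16 - 13.1)²/13.1 + (113 - 119.1)²/119.1
   = 0.183 + 2.340 + 0.642 + 0.312
   = 3.48
p-value = 0.3236

Since p-value > α = 0.01, we fail to reject H₀.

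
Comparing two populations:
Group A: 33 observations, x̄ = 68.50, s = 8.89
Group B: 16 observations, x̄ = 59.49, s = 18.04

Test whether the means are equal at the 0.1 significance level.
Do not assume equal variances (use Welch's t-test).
Welch's two-sample t-test:
H₀: μ₁ = μ₂
H₁: μ₁ ≠ μ₂
s₁²/n₁ = 8.89²/33 = 2.3949,  s₂²/n₂ = 18.04²/16 = 20.3401
SE = √(s₁²/n₁ + s₂²/n₂) = √(2.3949 + 20.3401) = 4.7681
df (Welch-Satterthwaite) = (s₁²/n₁ + s₂²/n₂)² / [(s₁²/n₁)²/(n₁-1) + (s₂²/n₂)²/(n₂-1)] ≈ 18.62
t = (x̄₁ - x̄₂) / SE = (68.50 - 59.49) / 4.7681 = 9.01 / 4.7681 = 1.890
p-value = 0.0745

Since p-value < α = 0.1, we reject H₀.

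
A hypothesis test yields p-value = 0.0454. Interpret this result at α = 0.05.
Since p = 0.0454 < α = 0.05, reject H₀.
There is sufficient evidence to reject the null hypothesis; the result is statistically significant at the 0.05 level.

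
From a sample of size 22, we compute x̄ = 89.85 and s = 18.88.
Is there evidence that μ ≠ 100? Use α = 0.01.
One-sample t-test:
H₀: μ = 100
H₁: μ ≠ 100
df = n - 1 = 21
t = (x̄ - μ₀) / (s/√n) = (89.85 - 100) / (18.88/√22) = -2.522
p-value = 0.0198

Since p-value > α = 0.01, we fail to reject H₀.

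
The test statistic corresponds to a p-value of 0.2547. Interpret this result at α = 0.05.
Since p = 0.2547 > α = 0.05, fail to reject H₀.
There is insufficient evidence to reject the null hypothesis; the result is not statistically significant at the 0.05 level.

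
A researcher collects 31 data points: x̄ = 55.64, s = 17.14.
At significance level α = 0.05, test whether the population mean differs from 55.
One-sample t-test:
H₀: μ = 55
H₁: μ ≠ 55
df = n - 1 = 30
t = (x̄ - μ₀) / (s/√n) = (55.64 - 55) / (17.14/√31) = 0.208
p-value = 0.8367

Since p-value > α = 0.05, we fail to reject H₀.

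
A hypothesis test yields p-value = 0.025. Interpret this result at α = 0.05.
Since p = 0.025 < α = 0.05, reject H₀.
There is sufficient evidence to reject the null hypothesis; the result is statistically significant at the 0.05 level.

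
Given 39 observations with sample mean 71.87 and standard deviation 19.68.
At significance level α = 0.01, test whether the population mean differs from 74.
One-sample t-test:
H₀: μ = 74
H₁: μ ≠ 74
df = n - 1 = 38
t = (x̄ - μ₀) / (s/√n) = (71.87 - 74) / (19.68/√39) = -0.676
p-value = 0.5032

Since p-value > α = 0.01, we fail to reject H₀.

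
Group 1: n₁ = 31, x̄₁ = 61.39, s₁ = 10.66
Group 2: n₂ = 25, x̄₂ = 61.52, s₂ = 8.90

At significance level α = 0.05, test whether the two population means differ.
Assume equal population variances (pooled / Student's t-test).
Student's two-sample t-test (equal variances):
H₀: μ₁ = μ₂
H₁: μ₁ ≠ μ₂
df = n₁ + n₂ - 2 = 54
Pooled variance s_p² = [(n₁-1)s₁² + (n₂-1)s₂²] / (n₁ + n₂ - 2) = [(30)(10.66²) + (24)(8.90²)] / 54 = 98.3353
SE = √(s_p²(1/n₁ + 1/n₂)) = √(98.3353 × (1/31 + 1/25)) = 2.6656
t = (x̄₁ - x̄₂) / SE = (61.39 - 61.52) / 2.6656 = -0.13 / 2.6656 = -0.049
p-value = 0.9613

Since p-value > α = 0.05, we fail to reject H₀.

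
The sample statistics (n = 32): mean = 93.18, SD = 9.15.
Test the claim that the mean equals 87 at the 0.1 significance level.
One-sample t-test:
H₀: μ = 87
H₁: μ ≠ 87
df = n - 1 = 31
t = (x̄ - μ₀) / (s/√n) = (93.18 - 87) / (9.15/√32) = 3.821
p-value = 0.0006

Since p-value < α = 0.1, we reject H₀.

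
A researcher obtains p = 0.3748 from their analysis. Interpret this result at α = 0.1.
Since p = 0.3748 > α = 0.1, fail to reject H₀.
There is insufficient evidence to reject the null hypothesis; the result is not statistically significant at the 0.1 level.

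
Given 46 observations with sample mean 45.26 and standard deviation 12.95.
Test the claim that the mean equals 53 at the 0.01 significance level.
One-sample t-test:
H₀: μ = 53
H₁: μ ≠ 53
df = n - 1 = 45
t = (x̄ - μ₀) / (s/√n) = (45.26 - 53) / (12.95/√46) = -4.054
p-value = 0.0002

Since p-value < α = 0.01, we reject H₀.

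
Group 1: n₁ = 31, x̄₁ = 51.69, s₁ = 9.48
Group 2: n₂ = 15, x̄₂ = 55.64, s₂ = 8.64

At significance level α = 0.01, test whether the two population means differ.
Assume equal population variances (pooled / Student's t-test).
Student's two-sample t-test (equal variances):
H₀: μ₁ = μ₂
H₁: μ₁ ≠ μ₂
df = n₁ + n₂ - 2 = 44
Pooled variance s_p² = [(n₁-1)s₁² + (n₂-1)s₂²] / (n₁ + n₂ - 2) = [(30)(9.48²) + (14)(8.64²)] / 44 = 85.0274
SE = √(s_p²(1/n₁ + 1/n₂)) = √(85.0274 × (1/31 + 1/15)) = 2.9002
t = (x̄₁ - x̄₂) / SE = (51.69 - 55.64) / 2.9002 = -3.95 / 2.9002 = -1.362
p-value = 0.1801

Since p-value > α = 0.01, we fail to reject H₀.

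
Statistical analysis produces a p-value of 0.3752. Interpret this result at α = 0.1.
Since p = 0.3752 > α = 0.1, fail to reject H₀.
There is insufficient evidence to reject the null hypothesis; the result is not statistically significant at the 0.1 level.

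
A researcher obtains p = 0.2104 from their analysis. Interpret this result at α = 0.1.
Since p = 0.2104 > α = 0.1, fail to reject H₀.
There is insufficient evidence to reject the null hypothesis; the result is not statistically significant at the 0.1 level.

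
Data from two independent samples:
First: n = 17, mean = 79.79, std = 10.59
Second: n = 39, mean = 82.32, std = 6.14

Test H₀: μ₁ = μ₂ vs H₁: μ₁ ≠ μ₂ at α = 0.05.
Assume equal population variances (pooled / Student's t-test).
Student's two-sample t-test (equal variances):
H₀: μ₁ = μ₂
H₁: μ₁ ≠ μ₂
df = n₁ + n₂ - 2 = 54
Pooled variance s_p² = [(n₁-1)s₁² + (n₂-1)s₂²] / (n₁ + n₂ - 2) = [(16)(10.59²) + (38)(6.14²)] / 54 = 59.7584
SE = √(s_p²(1/n₁ + 1/n₂)) = √(59.7584 × (1/17 + 1/39)) = 2.2467
t = (x̄₁ - x̄₂) / SE = (79.79 - 82.32) / 2.2467 = -2.53 / 2.2467 = -1.126
p-value = 0.2651

Since p-value > α = 0.05, we fail to reject H₀.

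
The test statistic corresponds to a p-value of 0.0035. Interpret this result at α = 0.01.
Since p = 0.0035 < α = 0.01, reject H₀.
There is sufficient evidence to reject the null hypothesis; the result is statistically significant at the 0.01 level.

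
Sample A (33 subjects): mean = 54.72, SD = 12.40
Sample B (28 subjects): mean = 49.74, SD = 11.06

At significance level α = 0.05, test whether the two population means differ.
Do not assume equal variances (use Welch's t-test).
Welch's two-sample t-test:
H₀: μ₁ = μ₂
H₁: μ₁ ≠ μ₂
s₁²/n₁ = 12.40²/33 = 4.6594,  s₂²/n₂ = 11.06²/28 = 4.3687
SE = √(s₁²/n₁ + s₂²/n₂) = √(4.6594 + 4.3687) = 3.0047
df (Welch-Satterthwaite) = (s₁²/n₁ + s₂²/n₂)² / [(s₁²/n₁)²/(n₁-1) + (s₂²/n₂)²/(n₂-1)] ≈ 58.84
t = (x̄₁ - x̄₂) / SE = (54.72 - 49.74) / 3.0047 = 4.98 / 3.0047 = 1.657
p-value = 0.1028

Since p-value > α = 0.05, we fail to reject H₀.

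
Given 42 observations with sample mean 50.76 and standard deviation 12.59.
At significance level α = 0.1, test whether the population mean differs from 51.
One-sample t-test:
H₀: μ = 51
H₁: μ ≠ 51
df = n - 1 = 41
t = (x̄ - μ₀) / (s/√n) = (50.76 - 51) / (12.59/√42) = -0.124
p-value = 0.9023

Since p-value > α = 0.1, we fail to reject H₀.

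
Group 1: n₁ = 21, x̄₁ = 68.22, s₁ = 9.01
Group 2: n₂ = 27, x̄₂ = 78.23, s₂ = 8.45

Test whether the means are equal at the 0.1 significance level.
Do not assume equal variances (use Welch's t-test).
Welch's two-sample t-test:
H₀: μ₁ = μ₂
H₁: μ₁ ≠ μ₂
s₁²/n₁ = 9.01²/21 = 3.8657,  s₂²/n₂ = 8.45²/27 = 2.6445
SE = √(s₁²/n₁ + s₂²/n₂) = √(3.8657 + 2.6445) = 2.5515
df (Welch-Satterthwaite) = (s₁²/n₁ + s₂²/n₂)² / [(s₁²/n₁)²/(n₁-1) + (s₂²/n₂)²/(n₂-1)] ≈ 41.71
t = (x̄₁ - x̄₂) / SE = (68.22 - 78.23) / 2.5515 = -10.01 / 2.5515 = -3.923
p-value = 0.0003

Since p-value < α = 0.1, we reject H₀.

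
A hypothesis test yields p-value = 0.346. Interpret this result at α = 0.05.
Since p = 0.346 > α = 0.05, fail to reject H₀.
There is insufficient evidence to reject the null hypothesis; the result is not statistically significant at the 0.05 level.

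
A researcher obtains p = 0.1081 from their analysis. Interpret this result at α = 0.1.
Since p = 0.1081 > α = 0.1, fail to reject H₀.
There is insufficient evidence to reject the null hypothesis; the result is not statistically significant at the 0.1 level.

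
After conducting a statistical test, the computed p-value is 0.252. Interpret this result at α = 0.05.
Since p = 0.252 > α = 0.05, fail to reject H₀.
There is insufficient evidence to reject the null hypothesis; the result is not statistically significant at the 0.05 level.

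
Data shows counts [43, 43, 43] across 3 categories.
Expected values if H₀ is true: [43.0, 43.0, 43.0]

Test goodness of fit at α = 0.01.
Chi-square goodness of fit test:
H₀: observed counts match expected distribution
H₁: observed counts differ from expected distribution
df = k - 1 = 2
χ² = Σ(O - E)²/E
   = (43 - 43.0)²/43.0 + (43 - 43.0)²/43.0 + (43 - 43.0)²/43.0
   = 0.000 + 0.000 + 0.000
   = 0.00
p-value = 1.0000

Since p-value > α = 0.01, we fail to reject H₀.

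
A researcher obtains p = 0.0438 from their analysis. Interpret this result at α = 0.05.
Since p = 0.0438 < α = 0.05, reject H₀.
There is sufficient evidence to reject the null hypothesis; the result is statistically significant at the 0.05 level.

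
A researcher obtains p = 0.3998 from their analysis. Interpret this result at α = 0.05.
Since p = 0.3998 > α = 0.05, fail to reject H₀.
There is insufficient evidence to reject the null hypothesis; the result is not statistically significant at the 0.05 level.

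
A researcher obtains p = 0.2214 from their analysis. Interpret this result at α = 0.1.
Since p = 0.2214 > α = 0.1, fail to reject H₀.
There is insufficient evidence to reject the null hypothesis; the result is not statistically significant at the 0.1 level.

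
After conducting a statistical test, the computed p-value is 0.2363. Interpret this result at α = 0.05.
Since p = 0.2363 > α = 0.05, fail to reject H₀.
There is insufficient evidence to reject the null hypothesis; the result is not statistically significant at the 0.05 level.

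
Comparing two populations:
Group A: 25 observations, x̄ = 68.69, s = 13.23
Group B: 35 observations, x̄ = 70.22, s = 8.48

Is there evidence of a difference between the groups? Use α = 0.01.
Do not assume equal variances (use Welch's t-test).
Welch's two-sample t-test:
H₀: μ₁ = μ₂
H₁: μ₁ ≠ μ₂
s₁²/n₁ = 13.23²/25 = 7.0013,  s₂²/n₂ = 8.48²/35 = 2.0546
SE = √(s₁²/n₁ + s₂²/n₂) = √(7.0013 + 2.0546) = 3.0093
df (Welch-Satterthwaite) = (s₁²/n₁ + s₂²/n₂)² / [(s₁²/n₁)²/(n₁-1) + (s₂²/n₂)²/(n₂-1)] ≈ 37.85
t = (x̄₁ - x̄₂) / SE = (68.69 - 70.22) / 3.0093 = -1.53 / 3.0093 = -0.508
p-value = 0.6141

Since p-value > α = 0.01, we fail to reject H₀.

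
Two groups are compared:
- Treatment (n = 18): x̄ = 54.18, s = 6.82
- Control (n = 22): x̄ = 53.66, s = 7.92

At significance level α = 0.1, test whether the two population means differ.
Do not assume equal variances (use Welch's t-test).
Welch's two-sample t-test:
H₀: μ₁ = μ₂
H₁: μ₁ ≠ μ₂
s₁²/n₁ = 6.82²/18 = 2.5840,  s₂²/n₂ = 7.92²/22 = 2.8512
SE = √(s₁²/n₁ + s₂²/n₂) = √(2.5840 + 2.8512) = 2.3314
df (Welch-Satterthwaite) = (s₁²/n₁ + s₂²/n₂)² / [(s₁²/n₁)²/(n₁-1) + (s₂²/n₂)²/(n₂-1)] ≈ 37.88
t = (x̄₁ - x̄₂) / SE = (54.18 - 53.66) / 2.3314 = 0.52 / 2.3314 = 0.223
p-value = 0.8247

Since p-value > α = 0.1, we fail to reject H₀.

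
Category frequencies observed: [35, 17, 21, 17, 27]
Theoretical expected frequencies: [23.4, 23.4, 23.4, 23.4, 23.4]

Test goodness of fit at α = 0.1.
Chi-square goodness of fit test:
H₀: observed counts match expected distribution
H₁: observed counts differ from expected distribution
df = k - 1 = 4
χ² = Σ(O - E)²/E
   = (35 - 23.4)²/23.4 + (17 - 23.4)²/23.4 + (21 - 23.4)²/23.4 + (17 - 23.4)²/23.4 + (27 - 23.4)²/23.4
   = 5.750 + 1.750 + 0.246 + 1.750 + 0.554
   = 10.05
p-value = 0.0396

Since p-value < α = 0.1, we reject H₀.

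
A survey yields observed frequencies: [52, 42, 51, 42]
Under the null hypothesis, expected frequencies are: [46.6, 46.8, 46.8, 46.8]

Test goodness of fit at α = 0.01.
Chi-square goodness of fit test:
H₀: observed counts match expected distribution
H₁: observed counts differ from expected distribution
df = k - 1 = 3
χ² = Σ(O - E)²/E
   = (52 - 46.6)²/46.6 + (42 - 46.8)²/46.8 + (51 - 46.8)²/46.8 + (42 - 46.8)²/46.8
   = 0.626 + 0.492 + 0.377 + 0.492
   = 1.99
p-value = 0.5750

Since p-value > α = 0.01, we fail to reject H₀.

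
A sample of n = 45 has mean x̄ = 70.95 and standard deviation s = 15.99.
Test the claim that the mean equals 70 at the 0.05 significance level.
One-sample t-test:
H₀: μ = 70
H₁: μ ≠ 70
df = n - 1 = 44
t = (x̄ - μ₀) / (s/√n) = (70.95 - 70) / (15.99/√45) = 0.399
p-value = 0.6922

Since p-value > α = 0.05, we fail to reject H₀.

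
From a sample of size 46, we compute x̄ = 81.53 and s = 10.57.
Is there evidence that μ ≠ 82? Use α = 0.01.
One-sample t-test:
H₀: μ = 82
H₁: μ ≠ 82
df = n - 1 = 45
t = (x̄ - μ₀) / (s/√n) = (81.53 - 82) / (10.57/√46) = -0.302
p-value = 0.7644

Since p-value > α = 0.01, we fail to reject H₀.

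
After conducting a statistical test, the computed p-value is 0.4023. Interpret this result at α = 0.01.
Since p = 0.4023 > α = 0.01, fail to reject H₀.
There is insufficient evidence to reject the null hypothesis; the result is not statistically significant at the 0.01 level.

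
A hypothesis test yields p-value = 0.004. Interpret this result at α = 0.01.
Since p = 0.004 < α = 0.01, reject H₀.
There is sufficient evidence to reject the null hypothesis; the result is statistically significant at the 0.01 level.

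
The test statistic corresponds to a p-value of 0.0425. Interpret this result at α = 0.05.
Since p = 0.0425 < α = 0.05, reject H₀.
There is sufficient evidence to reject the null hypothesis; the result is statistically significant at the 0.05 level.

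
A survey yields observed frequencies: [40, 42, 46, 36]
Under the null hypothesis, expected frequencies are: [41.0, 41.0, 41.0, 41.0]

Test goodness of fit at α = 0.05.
Chi-square goodness of fit test:
H₀: observed counts match expected distribution
H₁: observed counts differ from expected distribution
df = k - 1 = 3
χ² = Σ(O - E)²/E
   = (40 - 41.0)²/41.0 + (42 - 41.0)²/41.0 + (46 - 41.0)²/41.0 + (36 - 41.0)²/41.0
   = 0.024 + 0.024 + 0.610 + 0.610
   = 1.27
p-value = 0.7367

Since p-value > α = 0.05, we fail to reject H₀.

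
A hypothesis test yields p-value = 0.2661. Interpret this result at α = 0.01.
Since p = 0.2661 > α = 0.01, fail to reject H₀.
There is insufficient evidence to reject the null hypothesis; the result is not statistically significant at the 0.01 level.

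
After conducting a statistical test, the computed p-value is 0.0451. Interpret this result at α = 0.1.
Since p = 0.0451 < α = 0.1, reject H₀.
There is sufficient evidence to reject the null hypothesis; the result is statistically significant at the 0.1 level.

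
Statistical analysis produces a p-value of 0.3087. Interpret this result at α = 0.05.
Since p = 0.3087 > α = 0.05, fail to reject H₀.
There is insufficient evidence to reject the null hypothesis; the result is not statistically significant at the 0.05 level.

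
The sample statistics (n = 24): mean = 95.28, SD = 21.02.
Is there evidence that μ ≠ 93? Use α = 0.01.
One-sample t-test:
H₀: μ = 93
H₁: μ ≠ 93
df = n - 1 = 23
t = (x̄ - μ₀) / (s/√n) = (95.28 - 93) / (21.02/√24) = 0.531
p-value = 0.6002

Since p-value > α = 0.01, we fail to reject H₀.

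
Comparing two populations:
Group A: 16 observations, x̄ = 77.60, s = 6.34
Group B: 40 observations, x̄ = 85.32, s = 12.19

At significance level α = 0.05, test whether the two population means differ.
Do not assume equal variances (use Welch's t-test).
Welch's two-sample t-test:
H₀: μ₁ = μ₂
H₁: μ₁ ≠ μ₂
s₁²/n₁ = 6.34²/16 = 2.5122,  s₂²/n₂ = 12.19²/40 = 3.7149
SE = √(s₁²/n₁ + s₂²/n₂) = √(2.5122 + 3.7149) = 2.4954
df (Welch-Satterthwaite) = (s₁²/n₁ + s₂²/n₂)² / [(s₁²/n₁)²/(n₁-1) + (s₂²/n₂)²/(n₂-1)] ≈ 50.06
t = (x̄₁ - x̄₂) / SE = (77.60 - 85.32) / 2.4954 = -7.72 / 2.4954 = -3.094
p-value = 0.0032

Since p-value < α = 0.05, we reject H₀.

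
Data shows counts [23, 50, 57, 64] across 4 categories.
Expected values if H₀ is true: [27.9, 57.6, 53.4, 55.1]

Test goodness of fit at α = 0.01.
Chi-square goodness of fit test:
H₀: observed counts match expected distribution
H₁: observed counts differ from expected distribution
df = k - 1 = 3
χ² = Σ(O - E)²/E
   = (23 - 27.9)²/27.9 + (50 - 57.6)²/57.6 + (57 - 53.4)²/53.4 + (64 - 55.1)²/55.1
   = 0.861 + 1.003 + 0.243 + 1.438
   = 3.54
p-value = 0.3151

Since p-value > α = 0.01, we fail to reject H₀.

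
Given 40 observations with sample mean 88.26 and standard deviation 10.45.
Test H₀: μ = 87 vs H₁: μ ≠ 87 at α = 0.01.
One-sample t-test:
H₀: μ = 87
H₁: μ ≠ 87
df = n - 1 = 39
t = (x̄ - μ₀) / (s/√n) = (88.26 - 87) / (10.45/√40) = 0.763
p-value = 0.4503

Since p-value > α = 0.01, we fail to reject H₀.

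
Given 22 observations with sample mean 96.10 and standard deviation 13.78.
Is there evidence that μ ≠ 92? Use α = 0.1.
One-sample t-test:
H₀: μ = 92
H₁: μ ≠ 92
df = n - 1 = 21
t = (x̄ - μ₀) / (s/√n) = (96.10 - 92) / (13.78/√22) = 1.396
p-value = 0.1774

Since p-value > α = 0.1, we fail to reject H₀.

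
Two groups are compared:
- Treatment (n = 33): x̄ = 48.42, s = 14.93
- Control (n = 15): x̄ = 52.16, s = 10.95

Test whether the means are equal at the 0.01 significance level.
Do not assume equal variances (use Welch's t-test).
Welch's two-sample t-test:
H₀: μ₁ = μ₂
H₁: μ₁ ≠ μ₂
s₁²/n₁ = 14.93²/33 = 6.7547,  s₂²/n₂ = 10.95²/15 = 7.9935
SE = √(s₁²/n₁ + s₂²/n₂) = √(6.7547 + 7.9935) = 3.8403
df (Welch-Satterthwaite) = (s₁²/n₁ + s₂²/n₂)² / [(s₁²/n₁)²/(n₁-1) + (s₂²/n₂)²/(n₂-1)] ≈ 36.31
t = (x̄₁ - x̄₂) / SE = (48.42 - 52.16) / 3.8403 = -3.74 / 3.8403 = -0.974
p-value = 0.3366

Since p-value > α = 0.01, we fail to reject H₀.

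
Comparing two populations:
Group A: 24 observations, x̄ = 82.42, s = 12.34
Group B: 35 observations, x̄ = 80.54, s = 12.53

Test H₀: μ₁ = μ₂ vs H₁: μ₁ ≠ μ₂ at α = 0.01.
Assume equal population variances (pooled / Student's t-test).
Student's two-sample t-test (equal variances):
H₀: μ₁ = μ₂
H₁: μ₁ ≠ μ₂
df = n₁ + n₂ - 2 = 57
Pooled variance s_p² = [(n₁-1)s₁² + (n₂-1)s₂²] / (n₁ + n₂ - 2) = [(23)(12.34²) + (34)(12.53²)] / 57 = 155.0942
SE = √(s_p²(1/n₁ + 1/n₂)) = √(155.0942 × (1/24 + 1/35)) = 3.3005
t = (x̄₁ - x̄₂) / SE = (82.42 - 80.54) / 3.3005 = 1.88 / 3.3005 = 0.570
p-value = 0.5712

Since p-value > α = 0.01, we fail to reject H₀.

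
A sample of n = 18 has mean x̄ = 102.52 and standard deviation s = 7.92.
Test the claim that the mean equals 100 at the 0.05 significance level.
One-sample t-test:
H₀: μ = 100
H₁: μ ≠ 100
df = n - 1 = 17
t = (x̄ - μ₀) / (s/√n) = (102.52 - 100) / (7.92/√18) = 1.350
p-value = 0.1947

Since p-value > α = 0.05, we fail to reject H₀.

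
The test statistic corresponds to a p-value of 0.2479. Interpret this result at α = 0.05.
Since p = 0.2479 > α = 0.05, fail to reject H₀.
There is insufficient evidence to reject the null hypothesis; the result is not statistically significant at the 0.05 level.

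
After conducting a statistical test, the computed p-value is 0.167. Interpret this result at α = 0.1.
Since p = 0.167 > α = 0.1, fail to reject H₀.
There is insufficient evidence to reject the null hypothesis; the result is not statistically significant at the 0.1 level.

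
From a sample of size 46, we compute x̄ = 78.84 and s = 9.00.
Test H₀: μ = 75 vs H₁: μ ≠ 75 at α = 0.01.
One-sample t-test:
H₀: μ = 75
H₁: μ ≠ 75
df = n - 1 = 45
t = (x̄ - μ₀) / (s/√n) = (78.84 - 75) / (9.00/√46) = 2.894
p-value = 0.0058

Since p-value < α = 0.01, we reject H₀.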